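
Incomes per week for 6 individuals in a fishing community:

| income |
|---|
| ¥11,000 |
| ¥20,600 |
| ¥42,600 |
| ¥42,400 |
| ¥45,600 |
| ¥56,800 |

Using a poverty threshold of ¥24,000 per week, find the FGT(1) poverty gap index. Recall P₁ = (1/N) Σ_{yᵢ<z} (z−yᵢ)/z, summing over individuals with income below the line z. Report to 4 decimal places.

0.1139

Poor units: ¥11,000, ¥20,600 (q = 2 of N = 6).
Shortfall ratios: (24000−11000)/24000 = 0.5417; (24000−20600)/24000 = 0.1417.
Σ = 0.683333. Dividing by the full population N = 6 gives P₁ = 0.1139.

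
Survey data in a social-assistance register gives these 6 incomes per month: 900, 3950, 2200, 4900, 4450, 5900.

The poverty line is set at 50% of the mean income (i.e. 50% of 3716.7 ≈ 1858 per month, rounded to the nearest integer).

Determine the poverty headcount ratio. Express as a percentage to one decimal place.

16.7%

1 of the 6 people have income below 1858.
H = 1/6 = 16.7%.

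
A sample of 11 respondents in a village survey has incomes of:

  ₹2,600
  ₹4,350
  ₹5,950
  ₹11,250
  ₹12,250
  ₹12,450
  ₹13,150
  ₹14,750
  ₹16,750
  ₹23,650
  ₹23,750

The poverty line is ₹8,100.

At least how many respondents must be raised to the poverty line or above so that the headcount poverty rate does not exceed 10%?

2

3 of the 11 respondents are poor, so H = 3/11 = 0.273.
A headcount ratio of at most 10% allows at most ⌊0.10 × 11⌋ = 1 poor respondents.
So at least 3 − 1 = 2 must be lifted.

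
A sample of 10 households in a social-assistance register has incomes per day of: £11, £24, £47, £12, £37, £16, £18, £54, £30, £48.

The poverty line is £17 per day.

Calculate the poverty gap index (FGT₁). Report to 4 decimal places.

0.0706

Poor units: £11, £12, £16 (q = 3 of N = 10).
Shortfall ratios: (17−11)/17 = 0.3529; (17−12)/17 = 0.2941; (17−16)/17 = 0.0588.
Σ = 0.705882. Dividing by the full population N = 10 gives P₁ = 0.0706.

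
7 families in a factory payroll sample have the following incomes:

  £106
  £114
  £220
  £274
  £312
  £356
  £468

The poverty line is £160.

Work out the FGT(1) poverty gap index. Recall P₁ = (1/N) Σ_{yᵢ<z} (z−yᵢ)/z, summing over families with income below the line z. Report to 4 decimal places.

Poor units: £106, £114 (q = 2 of N = 7).
Normalized shortfalls: (160−106)/160 = 0.3375; (160−114)/160 = 0.2875.
Σ = 0.625000. Dividing by the full population N = 7 gives P₁ = 0.0893.

0.0893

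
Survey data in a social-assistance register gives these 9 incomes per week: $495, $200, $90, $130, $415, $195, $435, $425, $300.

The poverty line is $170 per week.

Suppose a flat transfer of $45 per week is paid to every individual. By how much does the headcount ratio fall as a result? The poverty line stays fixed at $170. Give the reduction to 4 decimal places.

0.1111

Before: below the line — $90, $130; headcount ratio = 0.222222.
After the $45 transfer: below the line — $135; headcount ratio = 0.111111.
Reduction = 0.222222 − 0.111111 = 0.1111.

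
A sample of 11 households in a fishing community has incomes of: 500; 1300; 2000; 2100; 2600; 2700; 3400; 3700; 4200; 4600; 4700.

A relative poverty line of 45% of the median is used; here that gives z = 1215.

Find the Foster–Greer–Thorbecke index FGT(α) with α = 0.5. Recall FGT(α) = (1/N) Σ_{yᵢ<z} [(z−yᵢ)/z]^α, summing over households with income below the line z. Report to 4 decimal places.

Poor units: 500 (q = 1 of N = 11).
Relative gaps: (1215−500)/1215 = 0.5885.
Raised to α = 0.5: 0.76712.
Sum = 0.767123; FGT(0.5) = 0.767123 / 11 = 0.0697.

0.0697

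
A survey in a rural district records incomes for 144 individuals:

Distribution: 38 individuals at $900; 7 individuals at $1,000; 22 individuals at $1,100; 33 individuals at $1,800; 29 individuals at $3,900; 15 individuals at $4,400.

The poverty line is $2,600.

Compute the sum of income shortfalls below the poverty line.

Below z: 38×$900, 7×$1,000, 22×$1,100, 33×$1,800 (q = 100 of N = 144).
Individual gaps: 38×(2600−900) = 64600; 7×(2600−1000) = 11200; 22×(2600−1100) = 33000; 33×(2600−1800) = 26400.
Aggregate gap = $135,200.

$135,200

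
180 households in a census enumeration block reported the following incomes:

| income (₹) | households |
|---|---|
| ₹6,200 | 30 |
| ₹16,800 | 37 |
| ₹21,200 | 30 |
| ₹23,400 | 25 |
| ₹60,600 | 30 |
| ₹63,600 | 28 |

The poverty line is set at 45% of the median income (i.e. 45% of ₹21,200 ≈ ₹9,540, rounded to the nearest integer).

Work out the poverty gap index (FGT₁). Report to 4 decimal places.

0.0584

Below z: 30×₹6,200 (q = 30 of N = 180).
Gap ratios (z−y)/z: (9540−6200)/9540 = 0.3501 (×30).
Σ = 10.503145. Dividing by the full population N = 180 gives P₁ = 0.0584.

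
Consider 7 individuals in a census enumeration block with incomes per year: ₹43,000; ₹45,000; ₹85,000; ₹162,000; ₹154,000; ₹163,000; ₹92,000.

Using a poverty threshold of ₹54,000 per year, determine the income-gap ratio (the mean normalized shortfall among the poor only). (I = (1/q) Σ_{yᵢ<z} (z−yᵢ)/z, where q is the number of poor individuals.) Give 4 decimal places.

Incomes under z: ₹43,000, ₹45,000 (q = 2 of N = 7).
Shortfall ratios (z−y)/z: 0.2037, 0.1667; sum = 0.370370.
The income-gap ratio divides by q (the poor only): 0.370370 / 2 = 0.1852.

0.1852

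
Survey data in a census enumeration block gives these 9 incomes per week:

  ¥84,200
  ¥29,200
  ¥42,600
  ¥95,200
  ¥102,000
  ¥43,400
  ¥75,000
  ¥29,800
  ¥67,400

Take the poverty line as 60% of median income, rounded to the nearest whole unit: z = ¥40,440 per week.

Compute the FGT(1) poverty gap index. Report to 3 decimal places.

0.060

Poor units: ¥29,200, ¥29,800 (q = 2 of N = 9).
Gap ratios (z−y)/z: (40440−29200)/40440 = 0.2779; (40440−29800)/40440 = 0.2631.
Sum of shortfalls = 0.541048; P₁ averages over all N: 0.541048 / 9 = 0.060.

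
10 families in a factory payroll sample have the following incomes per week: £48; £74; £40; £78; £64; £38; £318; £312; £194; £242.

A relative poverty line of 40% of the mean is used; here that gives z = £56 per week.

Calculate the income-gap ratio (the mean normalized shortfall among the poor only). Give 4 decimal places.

Incomes under z: £38, £40, £48 (q = 3 of N = 10).
Relative gaps: 0.3214, 0.2857, 0.1429; sum = 0.750000.
The income-gap ratio divides by q (the poor only): 0.750000 / 3 = 0.2500.

0.2500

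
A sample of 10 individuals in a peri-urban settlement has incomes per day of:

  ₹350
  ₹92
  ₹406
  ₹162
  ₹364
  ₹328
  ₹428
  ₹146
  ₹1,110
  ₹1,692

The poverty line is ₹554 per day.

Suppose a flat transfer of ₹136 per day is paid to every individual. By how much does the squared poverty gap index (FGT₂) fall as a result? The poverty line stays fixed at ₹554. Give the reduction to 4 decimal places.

Before: below the line — ₹92, ₹146, ₹162, ₹328, ₹350, ₹364, ₹406, ₹428; squared poverty gap index (FGT₂) = 0.228122.
After the ₹136 transfer: below the line — ₹228, ₹282, ₹298, ₹464, ₹486, ₹500, ₹542; squared poverty gap index (FGT₂) = 0.085229.
Reduction = 0.228122 − 0.085229 = 0.1429.

0.1429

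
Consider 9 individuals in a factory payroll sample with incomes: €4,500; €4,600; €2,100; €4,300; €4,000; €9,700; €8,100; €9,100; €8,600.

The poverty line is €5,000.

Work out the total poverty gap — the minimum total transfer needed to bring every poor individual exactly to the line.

€5,500

Poor units: €2,100, €4,000, €4,300, €4,500, €4,600 (q = 5 of N = 9).
Individual gaps: 5000−2100 = 2900; 5000−4000 = 1000; 5000−4300 = 700; 5000−4500 = 500; 5000−4600 = 400.
Aggregate gap = €5,500.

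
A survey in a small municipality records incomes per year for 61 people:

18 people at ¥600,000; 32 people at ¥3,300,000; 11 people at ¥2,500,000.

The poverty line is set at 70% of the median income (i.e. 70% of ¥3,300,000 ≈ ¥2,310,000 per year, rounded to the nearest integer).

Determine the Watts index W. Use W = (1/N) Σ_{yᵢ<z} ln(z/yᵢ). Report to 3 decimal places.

Below the line: 18×¥600,000 (q = 18 of N = 61).
Log gaps: ln(2310000/600000) = 1.3481 (×18).
W = 24.265317 / 61 = 0.398.

0.398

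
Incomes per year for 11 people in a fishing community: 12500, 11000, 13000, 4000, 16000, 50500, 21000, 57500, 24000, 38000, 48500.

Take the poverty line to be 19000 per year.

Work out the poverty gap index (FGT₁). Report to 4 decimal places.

0.1842

Poor units: 4000, 11000, 12500, 13000, 16000 (q = 5 of N = 11).
Normalized shortfalls: (19000−4000)/19000 = 0.7895; (19000−11000)/19000 = 0.4211; (19000−12500)/19000 = 0.3421; (19000−13000)/19000 = 0.3158; (19000−16000)/19000 = 0.1579.
Sum of shortfalls = 2.026316; P₁ averages over all N: 2.026316 / 11 = 0.1842.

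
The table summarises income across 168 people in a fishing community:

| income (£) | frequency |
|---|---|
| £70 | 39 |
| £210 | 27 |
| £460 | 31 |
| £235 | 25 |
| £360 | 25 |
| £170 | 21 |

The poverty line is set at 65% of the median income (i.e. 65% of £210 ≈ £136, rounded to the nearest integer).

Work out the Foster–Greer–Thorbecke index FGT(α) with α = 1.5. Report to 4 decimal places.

Incomes under z: 39×£70 (q = 39 of N = 168).
Gap ratios (z−y)/z: (136−70)/136 = 0.4853 (×39).
Raised to α = 1.5: 0.33807 (×39).
Sum = 13.184758; FGT(1.5) = 13.184758 / 168 = 0.0785.

0.0785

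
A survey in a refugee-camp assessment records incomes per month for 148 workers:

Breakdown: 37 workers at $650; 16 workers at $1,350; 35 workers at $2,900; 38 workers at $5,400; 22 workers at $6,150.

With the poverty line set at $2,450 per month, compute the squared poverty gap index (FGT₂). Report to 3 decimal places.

Below the line: 37×$650, 16×$1,350 (q = 53 of N = 148).
Shortfall ratios: (2450−650)/2450 = 0.7347 (×37); (2450−1350)/2450 = 0.4490 (×16).
Squared: 0.5398 (×37); 0.2016 (×16).
Sum = 23.197001; P₂ = 23.197001 / 148 = 0.157.

0.157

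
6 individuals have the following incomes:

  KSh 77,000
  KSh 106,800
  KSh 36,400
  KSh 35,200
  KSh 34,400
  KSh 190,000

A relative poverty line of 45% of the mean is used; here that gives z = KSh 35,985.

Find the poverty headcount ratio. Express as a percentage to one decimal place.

2 of the 6 individuals have income below KSh 35,985.
H = 2/6 = 33.3%.

33.3%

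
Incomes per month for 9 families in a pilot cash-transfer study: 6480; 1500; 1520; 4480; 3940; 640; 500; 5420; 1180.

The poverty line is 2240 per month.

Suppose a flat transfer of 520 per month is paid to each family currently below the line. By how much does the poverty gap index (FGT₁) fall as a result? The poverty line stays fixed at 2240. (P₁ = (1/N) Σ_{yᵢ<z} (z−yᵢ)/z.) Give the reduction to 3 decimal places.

Before: below the line — 500, 640, 1180, 1500, 1520; poverty gap index (FGT₁) = 0.29067.
After the 520 transfer: below the line — 1020, 1160, 1700, 2020, 2040; poverty gap index (FGT₁) = 0.16171.
Reduction = 0.29067 − 0.16171 = 0.129.

0.129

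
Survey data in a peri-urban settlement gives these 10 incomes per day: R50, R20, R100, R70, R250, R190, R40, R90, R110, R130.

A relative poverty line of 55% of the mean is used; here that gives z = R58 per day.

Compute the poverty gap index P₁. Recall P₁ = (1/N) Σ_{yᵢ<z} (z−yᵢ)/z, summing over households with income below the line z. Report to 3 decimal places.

0.110

Incomes under z: R20, R40, R50 (q = 3 of N = 10).
Gap ratios (z−y)/z: (58−20)/58 = 0.6552; (58−40)/58 = 0.3103; (58−50)/58 = 0.1379.
Sum of shortfalls = 1.103448; P₁ averages over all N: 1.103448 / 10 = 0.110.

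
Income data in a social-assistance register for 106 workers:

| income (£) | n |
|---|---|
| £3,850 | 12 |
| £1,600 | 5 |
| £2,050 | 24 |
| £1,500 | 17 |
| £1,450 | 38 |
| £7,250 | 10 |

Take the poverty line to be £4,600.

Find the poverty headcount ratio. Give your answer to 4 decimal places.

96 of the 106 workers have income below £4,600.
H = 96/106 = 0.9057.

0.9057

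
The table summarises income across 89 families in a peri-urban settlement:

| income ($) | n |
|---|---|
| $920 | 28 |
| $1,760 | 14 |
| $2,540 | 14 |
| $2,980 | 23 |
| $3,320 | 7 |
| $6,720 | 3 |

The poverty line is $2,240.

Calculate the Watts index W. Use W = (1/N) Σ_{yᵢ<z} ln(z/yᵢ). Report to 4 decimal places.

0.3179

Below z: 28×$920, 14×$1,760 (q = 42 of N = 89).
Log gaps: ln(2240/920) = 0.8899 (×28); ln(2240/1760) = 0.2412 (×14).
W = 28.292278 / 89 = 0.3179.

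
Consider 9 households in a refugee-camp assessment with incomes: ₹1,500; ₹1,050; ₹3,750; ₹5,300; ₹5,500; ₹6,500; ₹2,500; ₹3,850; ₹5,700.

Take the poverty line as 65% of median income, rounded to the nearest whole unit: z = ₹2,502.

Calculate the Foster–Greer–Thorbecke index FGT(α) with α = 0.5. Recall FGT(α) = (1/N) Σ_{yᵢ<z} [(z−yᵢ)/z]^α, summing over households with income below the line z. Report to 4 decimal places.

0.1581

Poor units: ₹1,050, ₹1,500, ₹2,500 (q = 3 of N = 9).
Gap ratios (z−y)/z: (2502−1050)/2502 = 0.5803; (2502−1500)/2502 = 0.4005; (2502−2500)/2502 = 0.0008.
Raised to α = 0.5: 0.76180; 0.63283; 0.02827.
Sum = 1.422905; FGT(0.5) = 1.422905 / 9 = 0.1581.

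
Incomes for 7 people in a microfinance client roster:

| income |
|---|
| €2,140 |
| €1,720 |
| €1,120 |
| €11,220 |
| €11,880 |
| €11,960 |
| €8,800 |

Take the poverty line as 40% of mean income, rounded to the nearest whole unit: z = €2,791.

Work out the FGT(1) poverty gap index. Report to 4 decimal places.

0.1737

Below z: €1,120, €1,720, €2,140 (q = 3 of N = 7).
Relative gaps: (2791−1120)/2791 = 0.5987; (2791−1720)/2791 = 0.3837; (2791−2140)/2791 = 0.2332.
Sum of shortfalls = 1.215693; P₁ averages over all N: 1.215693 / 7 = 0.1737.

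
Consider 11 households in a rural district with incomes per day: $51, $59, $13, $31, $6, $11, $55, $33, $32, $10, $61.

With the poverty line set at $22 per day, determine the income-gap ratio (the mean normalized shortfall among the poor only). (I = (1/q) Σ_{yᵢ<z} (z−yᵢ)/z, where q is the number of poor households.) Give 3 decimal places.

0.545

Below z: $6, $10, $11, $13 (q = 4 of N = 11).
Shortfall ratios (z−y)/z: 0.7273, 0.5455, 0.5000, 0.4091; sum = 2.181818.
I averages over the q = 4 poor units only: 2.181818 / 4 = 0.545.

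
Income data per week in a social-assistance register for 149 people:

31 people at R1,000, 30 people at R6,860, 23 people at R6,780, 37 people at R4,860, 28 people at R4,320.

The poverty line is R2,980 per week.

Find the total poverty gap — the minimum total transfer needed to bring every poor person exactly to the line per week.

Below z: 31×R1,000 (q = 31 of N = 149).
Individual gaps: 31×(2980−1000) = 61380.
Aggregate gap = R61,380.

R61,380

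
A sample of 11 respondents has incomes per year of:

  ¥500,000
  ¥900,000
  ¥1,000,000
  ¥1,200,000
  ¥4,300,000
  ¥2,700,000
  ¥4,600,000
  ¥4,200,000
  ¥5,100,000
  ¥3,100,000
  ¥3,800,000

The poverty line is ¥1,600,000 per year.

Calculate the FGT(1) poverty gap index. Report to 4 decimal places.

0.1591

Incomes under z: ¥500,000, ¥900,000, ¥1,000,000, ¥1,200,000 (q = 4 of N = 11).
Relative gaps: (1600000−500000)/1600000 = 0.6875; (1600000−900000)/1600000 = 0.4375; (1600000−1000000)/1600000 = 0.3750; (1600000−1200000)/1600000 = 0.2500.
Sum of shortfalls = 1.750000; P₁ averages over all N: 1.750000 / 11 = 0.1591.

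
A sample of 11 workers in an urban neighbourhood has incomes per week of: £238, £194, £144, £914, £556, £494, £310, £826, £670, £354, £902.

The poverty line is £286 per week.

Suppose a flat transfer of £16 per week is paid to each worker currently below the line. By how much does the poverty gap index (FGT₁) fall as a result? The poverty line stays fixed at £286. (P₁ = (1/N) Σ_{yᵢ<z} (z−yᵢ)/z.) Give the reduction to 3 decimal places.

Before: below the line — £144, £194, £238; poverty gap index (FGT₁) = 0.08964.
After the £16 transfer: below the line — £160, £210, £254; poverty gap index (FGT₁) = 0.07438.
Reduction = 0.08964 − 0.07438 = 0.015.

0.015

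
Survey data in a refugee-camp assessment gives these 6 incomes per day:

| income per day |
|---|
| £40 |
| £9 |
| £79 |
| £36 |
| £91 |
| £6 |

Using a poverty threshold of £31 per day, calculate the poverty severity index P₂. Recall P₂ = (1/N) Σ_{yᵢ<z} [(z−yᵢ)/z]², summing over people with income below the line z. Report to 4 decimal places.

0.1923

Incomes under z: £6, £9 (q = 2 of N = 6).
Relative gaps: (31−6)/31 = 0.8065; (31−9)/31 = 0.7097.
Squared: 0.6504; 0.5036.
Sum = 1.154006; P₂ = 1.154006 / 6 = 0.1923.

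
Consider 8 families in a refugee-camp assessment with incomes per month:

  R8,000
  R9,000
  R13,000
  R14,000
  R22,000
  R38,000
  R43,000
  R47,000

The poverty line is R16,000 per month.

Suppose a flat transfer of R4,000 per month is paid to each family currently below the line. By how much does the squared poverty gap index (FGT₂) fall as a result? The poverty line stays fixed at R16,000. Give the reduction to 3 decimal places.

0.049

Before: below the line — R8,000, R9,000, R13,000, R14,000; squared poverty gap index (FGT₂) = 0.06152.
After the R4,000 transfer: below the line — R12,000, R13,000; squared poverty gap index (FGT₂) = 0.01221.
Reduction = 0.06152 − 0.01221 = 0.049.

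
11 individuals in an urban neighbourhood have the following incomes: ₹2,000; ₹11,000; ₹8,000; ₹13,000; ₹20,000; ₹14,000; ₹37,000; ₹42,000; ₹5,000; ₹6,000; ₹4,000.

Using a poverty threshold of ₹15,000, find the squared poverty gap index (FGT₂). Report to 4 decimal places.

0.2186

Below the line: ₹2,000, ₹4,000, ₹5,000, ₹6,000, ₹8,000, ₹11,000, ₹13,000, ₹14,000 (q = 8 of N = 11).
Normalized shortfalls: (15000−2000)/15000 = 0.8667; (15000−4000)/15000 = 0.7333; (15000−5000)/15000 = 0.6667; (15000−6000)/15000 = 0.6000; (15000−8000)/15000 = 0.4667; (15000−11000)/15000 = 0.2667; (15000−13000)/15000 = 0.1333; (15000−14000)/15000 = 0.0667.
Squared: 0.7511; 0.5378; 0.4444; 0.3600; 0.2178; 0.0711; 0.0178; 0.0044.
Sum = 2.404444; P₂ = 2.404444 / 11 = 0.2186.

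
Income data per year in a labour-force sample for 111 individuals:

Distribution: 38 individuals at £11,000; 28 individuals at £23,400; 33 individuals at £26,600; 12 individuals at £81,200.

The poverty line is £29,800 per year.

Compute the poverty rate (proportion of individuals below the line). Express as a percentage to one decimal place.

99 of the 111 individuals have income below £29,800.
H = 99/111 = 89.2%.

89.2%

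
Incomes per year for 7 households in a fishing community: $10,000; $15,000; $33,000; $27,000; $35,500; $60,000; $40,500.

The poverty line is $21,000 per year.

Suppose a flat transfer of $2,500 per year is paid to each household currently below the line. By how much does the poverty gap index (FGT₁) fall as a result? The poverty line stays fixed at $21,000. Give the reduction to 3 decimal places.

0.034

Before: below the line — $10,000, $15,000; poverty gap index (FGT₁) = 0.11565.
After the $2,500 transfer: below the line — $12,500, $17,500; poverty gap index (FGT₁) = 0.08163.
Reduction = 0.11565 − 0.08163 = 0.034.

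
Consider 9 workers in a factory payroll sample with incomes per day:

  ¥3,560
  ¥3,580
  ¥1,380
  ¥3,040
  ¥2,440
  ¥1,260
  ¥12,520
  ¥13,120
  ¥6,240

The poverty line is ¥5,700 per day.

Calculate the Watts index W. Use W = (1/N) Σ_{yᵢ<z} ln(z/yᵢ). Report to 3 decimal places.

Below z: ¥1,260, ¥1,380, ¥2,440, ¥3,040, ¥3,560, ¥3,580 (q = 6 of N = 9).
Log shortfalls: ln(5700/1260) = 1.5094; ln(5700/1380) = 1.4184; ln(5700/2440) = 0.8485; ln(5700/3040) = 0.6286; ln(5700/3560) = 0.4707; ln(5700/3580) = 0.4651.
W = 5.340623 / 9 = 0.593.

0.593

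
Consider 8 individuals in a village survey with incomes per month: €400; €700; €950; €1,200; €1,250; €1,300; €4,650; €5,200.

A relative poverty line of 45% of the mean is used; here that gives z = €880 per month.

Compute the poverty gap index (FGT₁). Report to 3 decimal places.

Below the line: €400, €700 (q = 2 of N = 8).
Normalized shortfalls: (880−400)/880 = 0.5455; (880−700)/880 = 0.2045.
Σ = 0.750000. Dividing by the full population N = 8 gives P₁ = 0.094.

0.094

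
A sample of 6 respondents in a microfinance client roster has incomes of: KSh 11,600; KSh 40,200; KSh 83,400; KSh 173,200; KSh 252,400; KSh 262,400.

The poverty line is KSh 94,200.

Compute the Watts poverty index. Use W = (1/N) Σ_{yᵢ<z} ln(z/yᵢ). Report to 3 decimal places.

0.511

Below z: KSh 11,600, KSh 40,200, KSh 83,400 (q = 3 of N = 6).
Log gaps: ln(94200/11600) = 2.0944; ln(94200/40200) = 0.8516; ln(94200/83400) = 0.1218.
W = 3.067740 / 6 = 0.511.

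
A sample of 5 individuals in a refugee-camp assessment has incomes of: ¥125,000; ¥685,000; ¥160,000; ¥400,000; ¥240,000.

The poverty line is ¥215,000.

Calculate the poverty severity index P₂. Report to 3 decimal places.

0.048

Incomes under z: ¥125,000, ¥160,000 (q = 2 of N = 5).
Shortfall ratios: (215000−125000)/215000 = 0.4186; (215000−160000)/215000 = 0.2558.
Squared: 0.1752; 0.0654.
Sum = 0.240671; P₂ = 0.240671 / 5 = 0.048.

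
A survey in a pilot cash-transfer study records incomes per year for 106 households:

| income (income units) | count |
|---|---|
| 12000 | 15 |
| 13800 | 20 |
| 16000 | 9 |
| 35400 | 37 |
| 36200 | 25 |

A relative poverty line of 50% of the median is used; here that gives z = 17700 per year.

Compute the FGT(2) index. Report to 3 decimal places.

Incomes under z: 15×12000, 20×13800, 9×16000 (q = 44 of N = 106).
Gap ratios (z−y)/z: (17700−12000)/17700 = 0.3220 (×15); (17700−13800)/17700 = 0.2203 (×20); (17700−16000)/17700 = 0.0960 (×9).
Squared: 0.1037 (×15); 0.0485 (×20); 0.0092 (×9).
Sum = 2.609595; P₂ = 2.609595 / 106 = 0.025.

0.025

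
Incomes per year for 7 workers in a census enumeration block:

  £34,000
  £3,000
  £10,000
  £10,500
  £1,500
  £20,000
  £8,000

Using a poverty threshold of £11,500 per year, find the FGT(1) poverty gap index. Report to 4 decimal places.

0.3043

Below the line: £1,500, £3,000, £8,000, £10,000, £10,500 (q = 5 of N = 7).
Relative gaps: (11500−1500)/11500 = 0.8696; (11500−3000)/11500 = 0.7391; (11500−8000)/11500 = 0.3043; (11500−10000)/11500 = 0.1304; (11500−10500)/11500 = 0.0870.
Sum of shortfalls = 2.130435; P₁ averages over all N: 2.130435 / 7 = 0.3043.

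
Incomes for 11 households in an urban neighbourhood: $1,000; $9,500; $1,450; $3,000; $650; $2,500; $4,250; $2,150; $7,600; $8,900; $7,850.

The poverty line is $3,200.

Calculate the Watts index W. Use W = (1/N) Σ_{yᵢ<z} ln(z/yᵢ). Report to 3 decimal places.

0.387

Below the line: $650, $1,000, $1,450, $2,150, $2,500, $3,000 (q = 6 of N = 11).
Log gaps: ln(3200/650) = 1.5939; ln(3200/1000) = 1.1632; ln(3200/1450) = 0.7916; ln(3200/2150) = 0.3977; ln(3200/2500) = 0.2469; ln(3200/3000) = 0.0645.
W = 4.257753 / 11 = 0.387.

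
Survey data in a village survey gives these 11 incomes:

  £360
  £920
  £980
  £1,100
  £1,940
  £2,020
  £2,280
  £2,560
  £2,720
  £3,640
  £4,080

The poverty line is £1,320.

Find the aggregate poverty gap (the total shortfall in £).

Below the line: £360, £920, £980, £1,100 (q = 4 of N = 11).
Individual gaps: 1320−360 = 960; 1320−920 = 400; 1320−980 = 340; 1320−1100 = 220.
Aggregate gap = £1,920.

£1,920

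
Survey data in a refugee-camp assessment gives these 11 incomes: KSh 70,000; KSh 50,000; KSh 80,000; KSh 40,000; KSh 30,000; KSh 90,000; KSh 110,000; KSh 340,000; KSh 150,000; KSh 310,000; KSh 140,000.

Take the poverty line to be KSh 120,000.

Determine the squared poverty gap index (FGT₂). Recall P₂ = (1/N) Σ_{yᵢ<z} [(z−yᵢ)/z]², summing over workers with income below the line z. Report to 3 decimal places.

Below the line: KSh 30,000, KSh 40,000, KSh 50,000, KSh 70,000, KSh 80,000, KSh 90,000, KSh 110,000 (q = 7 of N = 11).
Normalized shortfalls: (120000−30000)/120000 = 0.7500; (120000−40000)/120000 = 0.6667; (120000−50000)/120000 = 0.5833; (120000−70000)/120000 = 0.4167; (120000−80000)/120000 = 0.3333; (120000−90000)/120000 = 0.2500; (120000−110000)/120000 = 0.0833.
Squared: 0.5625; 0.4444; 0.3403; 0.1736; 0.1111; 0.0625; 0.0069.
Sum = 1.701389; P₂ = 1.701389 / 11 = 0.155.

0.155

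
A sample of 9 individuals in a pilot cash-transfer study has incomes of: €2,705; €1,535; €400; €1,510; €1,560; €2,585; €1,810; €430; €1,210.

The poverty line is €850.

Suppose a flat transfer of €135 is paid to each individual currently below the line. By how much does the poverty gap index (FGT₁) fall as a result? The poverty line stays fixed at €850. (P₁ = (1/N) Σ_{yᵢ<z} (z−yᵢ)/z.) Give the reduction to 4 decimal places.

0.0353

Before: below the line — €400, €430; poverty gap index (FGT₁) = 0.113725.
After the €135 transfer: below the line — €535, €565; poverty gap index (FGT₁) = 0.078431.
Reduction = 0.113725 − 0.078431 = 0.0353.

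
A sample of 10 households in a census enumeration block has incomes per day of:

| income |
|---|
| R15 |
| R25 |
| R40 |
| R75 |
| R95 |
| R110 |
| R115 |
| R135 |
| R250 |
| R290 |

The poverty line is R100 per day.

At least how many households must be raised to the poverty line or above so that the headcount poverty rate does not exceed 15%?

5 of the 10 households are poor, so H = 5/10 = 0.500.
A headcount ratio of at most 15% allows at most ⌊0.15 × 10⌋ = 1 poor households.
So at least 5 − 1 = 4 must be lifted.

4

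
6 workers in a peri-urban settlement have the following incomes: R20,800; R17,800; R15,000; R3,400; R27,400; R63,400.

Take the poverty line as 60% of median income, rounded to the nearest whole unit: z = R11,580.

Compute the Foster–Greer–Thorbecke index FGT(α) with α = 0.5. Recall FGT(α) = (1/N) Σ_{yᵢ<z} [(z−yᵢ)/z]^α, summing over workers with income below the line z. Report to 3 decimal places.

0.140

Below the line: R3,400 (q = 1 of N = 6).
Relative gaps: (11580−3400)/11580 = 0.7064.
Raised to α = 0.5: 0.84047.
Sum = 0.840470; FGT(0.5) = 0.840470 / 6 = 0.140.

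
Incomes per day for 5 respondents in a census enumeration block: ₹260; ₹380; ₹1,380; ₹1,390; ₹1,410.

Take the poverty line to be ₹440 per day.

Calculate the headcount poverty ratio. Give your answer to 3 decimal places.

0.400

2 of the 5 respondents have income below ₹440.
H = 2/5 = 0.400.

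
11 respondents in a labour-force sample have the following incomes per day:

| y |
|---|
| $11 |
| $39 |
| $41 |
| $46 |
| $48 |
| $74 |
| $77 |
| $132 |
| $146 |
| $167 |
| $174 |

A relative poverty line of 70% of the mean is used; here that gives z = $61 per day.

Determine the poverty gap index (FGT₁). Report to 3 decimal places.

Incomes under z: $11, $39, $41, $46, $48 (q = 5 of N = 11).
Relative gaps: (61−11)/61 = 0.8197; (61−39)/61 = 0.3607; (61−41)/61 = 0.3279; (61−46)/61 = 0.2459; (61−48)/61 = 0.2131.
Σ = 1.967213. Dividing by the full population N = 11 gives P₁ = 0.179.

0.179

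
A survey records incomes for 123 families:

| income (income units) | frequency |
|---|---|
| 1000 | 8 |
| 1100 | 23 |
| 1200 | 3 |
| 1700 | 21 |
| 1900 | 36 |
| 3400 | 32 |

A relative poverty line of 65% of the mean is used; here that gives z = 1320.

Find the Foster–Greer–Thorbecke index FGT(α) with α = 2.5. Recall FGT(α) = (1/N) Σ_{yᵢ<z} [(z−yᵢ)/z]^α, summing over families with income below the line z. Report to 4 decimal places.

0.0041

Below the line: 8×1000, 23×1100, 3×1200 (q = 34 of N = 123).
Gap ratios (z−y)/z: (1320−1000)/1320 = 0.2424 (×8); (1320−1100)/1320 = 0.1667 (×23); (1320−1200)/1320 = 0.0909 (×3).
Raised to α = 2.5: 0.02894 (×8); 0.01134 (×23); 0.00249 (×3).
Sum = 0.499790; FGT(2.5) = 0.499790 / 123 = 0.0041.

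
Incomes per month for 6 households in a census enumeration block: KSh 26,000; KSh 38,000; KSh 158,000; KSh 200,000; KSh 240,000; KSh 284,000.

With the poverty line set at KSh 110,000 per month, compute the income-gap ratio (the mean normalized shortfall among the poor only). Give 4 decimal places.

0.7091

Below the line: KSh 26,000, KSh 38,000 (q = 2 of N = 6).
Shortfall ratios (z−y)/z: 0.7636, 0.6545; sum = 1.418182.
The income-gap ratio divides by q (the poor only): 1.418182 / 2 = 0.7091.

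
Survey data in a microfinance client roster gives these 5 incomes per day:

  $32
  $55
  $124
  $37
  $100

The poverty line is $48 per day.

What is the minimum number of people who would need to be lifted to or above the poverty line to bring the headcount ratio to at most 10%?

2 of the 5 people are poor, so H = 2/5 = 0.400.
A headcount ratio of at most 10% allows at most ⌊0.10 × 5⌋ = 0 poor people.
So at least 2 − 0 = 2 must be lifted.

2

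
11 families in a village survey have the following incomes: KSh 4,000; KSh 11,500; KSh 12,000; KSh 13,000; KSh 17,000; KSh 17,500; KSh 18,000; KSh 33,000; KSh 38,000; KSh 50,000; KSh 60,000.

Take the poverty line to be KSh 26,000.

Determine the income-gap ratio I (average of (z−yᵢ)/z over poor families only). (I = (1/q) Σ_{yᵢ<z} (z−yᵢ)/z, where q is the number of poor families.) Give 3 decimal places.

Below z: KSh 4,000, KSh 11,500, KSh 12,000, KSh 13,000, KSh 17,000, KSh 17,500, KSh 18,000 (q = 7 of N = 11).
Shortfall ratios (z−y)/z: 0.8462, 0.5577, 0.5385, 0.5000, 0.3462, 0.3269, 0.3077; sum = 3.423077.
The income-gap ratio divides by q (the poor only): 3.423077 / 7 = 0.489.

0.489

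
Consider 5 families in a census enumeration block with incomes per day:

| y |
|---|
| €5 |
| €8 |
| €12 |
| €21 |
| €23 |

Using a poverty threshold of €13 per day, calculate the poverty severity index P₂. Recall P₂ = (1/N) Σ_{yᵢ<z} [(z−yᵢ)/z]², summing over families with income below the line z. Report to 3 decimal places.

0.107

Incomes under z: €5, €8, €12 (q = 3 of N = 5).
Relative gaps: (13−5)/13 = 0.6154; (13−8)/13 = 0.3846; (13−12)/13 = 0.0769.
Squared: 0.3787; 0.1479; 0.0059.
Sum = 0.532544; P₂ = 0.532544 / 5 = 0.107.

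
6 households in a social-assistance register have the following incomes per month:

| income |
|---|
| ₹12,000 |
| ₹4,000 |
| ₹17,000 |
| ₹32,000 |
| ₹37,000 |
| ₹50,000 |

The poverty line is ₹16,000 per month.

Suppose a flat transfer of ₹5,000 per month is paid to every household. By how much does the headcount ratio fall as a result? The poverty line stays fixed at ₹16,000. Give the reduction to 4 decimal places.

Before: below the line — ₹4,000, ₹12,000; headcount ratio = 0.333333.
After the ₹5,000 transfer: below the line — ₹9,000; headcount ratio = 0.166667.
Reduction = 0.333333 − 0.166667 = 0.1667.

0.1667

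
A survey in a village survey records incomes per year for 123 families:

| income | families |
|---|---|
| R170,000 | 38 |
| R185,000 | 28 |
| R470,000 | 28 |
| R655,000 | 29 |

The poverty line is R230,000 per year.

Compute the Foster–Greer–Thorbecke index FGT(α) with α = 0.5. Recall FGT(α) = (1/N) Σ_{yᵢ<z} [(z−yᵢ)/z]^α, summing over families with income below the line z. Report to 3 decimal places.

0.258

Poor units: 38×R170,000, 28×R185,000 (q = 66 of N = 123).
Shortfall ratios: (230000−170000)/230000 = 0.2609 (×38); (230000−185000)/230000 = 0.1957 (×28).
Raised to α = 0.5: 0.51075 (×38); 0.44233 (×28).
Sum = 31.793773; FGT(0.5) = 31.793773 / 123 = 0.258.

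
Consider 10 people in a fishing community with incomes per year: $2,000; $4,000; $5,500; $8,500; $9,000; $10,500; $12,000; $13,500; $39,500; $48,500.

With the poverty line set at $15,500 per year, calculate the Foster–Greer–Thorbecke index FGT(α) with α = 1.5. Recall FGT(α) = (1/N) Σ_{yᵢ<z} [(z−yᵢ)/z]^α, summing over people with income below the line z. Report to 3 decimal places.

0.288

Incomes under z: $2,000, $4,000, $5,500, $8,500, $9,000, $10,500, $12,000, $13,500 (q = 8 of N = 10).
Relative gaps: (15500−2000)/15500 = 0.8710; (15500−4000)/15500 = 0.7419; (15500−5500)/15500 = 0.6452; (15500−8500)/15500 = 0.4516; (15500−9000)/15500 = 0.4194; (15500−10500)/15500 = 0.3226; (15500−12000)/15500 = 0.2258; (15500−13500)/15500 = 0.1290.
Raised to α = 1.5: 0.81284; 0.63907; 0.51821; 0.30349; 0.27156; 0.18321; 0.10730; 0.04635.
Sum = 2.882036; FGT(1.5) = 2.882036 / 10 = 0.288.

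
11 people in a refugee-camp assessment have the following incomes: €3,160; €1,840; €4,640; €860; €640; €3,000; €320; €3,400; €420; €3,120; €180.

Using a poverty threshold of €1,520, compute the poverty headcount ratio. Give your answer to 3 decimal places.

0.455

5 of the 11 people have income below €1,520.
H = 5/11 = 0.455.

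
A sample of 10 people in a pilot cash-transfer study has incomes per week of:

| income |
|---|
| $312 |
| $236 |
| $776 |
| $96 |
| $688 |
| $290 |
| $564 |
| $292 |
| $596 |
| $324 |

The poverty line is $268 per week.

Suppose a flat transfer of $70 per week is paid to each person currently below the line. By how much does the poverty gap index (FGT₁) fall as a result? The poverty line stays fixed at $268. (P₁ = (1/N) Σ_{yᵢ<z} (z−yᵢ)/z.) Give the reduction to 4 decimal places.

Before: below the line — $96, $236; poverty gap index (FGT₁) = 0.076119.
After the $70 transfer: below the line — $166; poverty gap index (FGT₁) = 0.038060.
Reduction = 0.076119 − 0.038060 = 0.0381.

0.0381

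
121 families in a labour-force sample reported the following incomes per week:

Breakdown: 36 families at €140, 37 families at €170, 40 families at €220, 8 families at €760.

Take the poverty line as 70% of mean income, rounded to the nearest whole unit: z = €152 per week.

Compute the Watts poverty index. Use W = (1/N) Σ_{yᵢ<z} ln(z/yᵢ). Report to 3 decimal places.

0.024

Incomes under z: 36×€140 (q = 36 of N = 121).
Log shortfalls: ln(152/140) = 0.0822 (×36).
W = 2.960572 / 121 = 0.024.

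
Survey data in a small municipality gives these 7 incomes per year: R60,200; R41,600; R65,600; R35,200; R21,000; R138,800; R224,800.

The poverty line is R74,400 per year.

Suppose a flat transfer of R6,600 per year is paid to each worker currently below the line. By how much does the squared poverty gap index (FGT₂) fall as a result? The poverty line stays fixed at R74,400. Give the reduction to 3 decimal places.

0.045

Before: below the line — R21,000, R35,200, R41,600, R60,200, R65,600; squared poverty gap index (FGT₂) = 0.14822.
After the R6,600 transfer: below the line — R27,600, R41,800, R48,200, R66,800, R72,200; squared poverty gap index (FGT₂) = 0.10329.
Reduction = 0.14822 − 0.10329 = 0.045.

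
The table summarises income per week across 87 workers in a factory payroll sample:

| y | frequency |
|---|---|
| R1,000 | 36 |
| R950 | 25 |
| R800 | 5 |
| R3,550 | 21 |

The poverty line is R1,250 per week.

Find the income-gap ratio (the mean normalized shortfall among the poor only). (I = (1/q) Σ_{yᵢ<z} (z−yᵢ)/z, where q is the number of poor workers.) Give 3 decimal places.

0.227

Incomes under z: 5×R800, 25×R950, 36×R1,000 (q = 66 of N = 87).
Relative gaps: 0.3600 (×5), 0.2400 (×25), 0.2000 (×36); sum = 15.000000.
I averages over the q = 66 poor units only: 15.000000 / 66 = 0.227.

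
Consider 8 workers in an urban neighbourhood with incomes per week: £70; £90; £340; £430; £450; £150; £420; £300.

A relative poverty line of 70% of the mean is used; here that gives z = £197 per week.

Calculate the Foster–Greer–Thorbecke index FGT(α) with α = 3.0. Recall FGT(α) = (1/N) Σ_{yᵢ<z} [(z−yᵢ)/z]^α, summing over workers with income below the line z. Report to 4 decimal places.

Below z: £70, £90, £150 (q = 3 of N = 8).
Relative gaps: (197−70)/197 = 0.6447; (197−90)/197 = 0.5431; (197−150)/197 = 0.2386.
Raised to α = 3.0: 0.26792; 0.16023; 0.01358.
Sum = 0.441738; FGT(3.0) = 0.441738 / 8 = 0.0552.

0.0552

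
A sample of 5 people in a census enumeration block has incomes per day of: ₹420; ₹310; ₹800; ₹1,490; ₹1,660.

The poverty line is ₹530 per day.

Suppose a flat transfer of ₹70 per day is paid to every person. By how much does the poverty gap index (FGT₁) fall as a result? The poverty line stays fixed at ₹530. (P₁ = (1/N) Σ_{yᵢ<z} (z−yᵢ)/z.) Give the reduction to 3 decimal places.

Before: below the line — ₹310, ₹420; poverty gap index (FGT₁) = 0.12453.
After the ₹70 transfer: below the line — ₹380, ₹490; poverty gap index (FGT₁) = 0.07170.
Reduction = 0.12453 − 0.07170 = 0.053.

0.053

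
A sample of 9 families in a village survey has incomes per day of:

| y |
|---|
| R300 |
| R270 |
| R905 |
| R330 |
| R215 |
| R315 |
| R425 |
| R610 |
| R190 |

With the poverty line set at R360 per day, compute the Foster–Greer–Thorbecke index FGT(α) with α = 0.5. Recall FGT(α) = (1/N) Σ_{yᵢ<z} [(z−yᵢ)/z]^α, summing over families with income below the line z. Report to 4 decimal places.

0.3191

Incomes under z: R190, R215, R270, R300, R315, R330 (q = 6 of N = 9).
Gap ratios (z−y)/z: (360−190)/360 = 0.4722; (360−215)/360 = 0.4028; (360−270)/360 = 0.2500; (360−300)/360 = 0.1667; (360−315)/360 = 0.1250; (360−330)/360 = 0.0833.
Raised to α = 0.5: 0.68718; 0.63465; 0.50000; 0.40825; 0.35355; 0.28868.
Sum = 2.872309; FGT(0.5) = 2.872309 / 9 = 0.3191.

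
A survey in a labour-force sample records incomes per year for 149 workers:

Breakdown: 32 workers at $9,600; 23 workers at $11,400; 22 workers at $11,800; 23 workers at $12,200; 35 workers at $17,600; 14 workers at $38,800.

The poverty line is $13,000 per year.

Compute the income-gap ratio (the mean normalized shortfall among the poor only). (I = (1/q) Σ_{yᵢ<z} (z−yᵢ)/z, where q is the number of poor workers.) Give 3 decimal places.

Below the line: 32×$9,600, 23×$11,400, 22×$11,800, 23×$12,200 (q = 100 of N = 149).
Shortfall ratios (z−y)/z: 0.2615 (×32), 0.1231 (×23), 0.0923 (×22), 0.0615 (×23); sum = 14.646154.
The income-gap ratio divides by q (the poor only): 14.646154 / 100 = 0.146.

0.146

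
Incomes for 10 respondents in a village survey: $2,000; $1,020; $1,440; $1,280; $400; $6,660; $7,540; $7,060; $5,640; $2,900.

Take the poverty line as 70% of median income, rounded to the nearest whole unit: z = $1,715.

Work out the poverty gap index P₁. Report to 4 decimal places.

0.1586

Below the line: $400, $1,020, $1,280, $1,440 (q = 4 of N = 10).
Shortfall ratios: (1715−400)/1715 = 0.7668; (1715−1020)/1715 = 0.4052; (1715−1280)/1715 = 0.2536; (1715−1440)/1715 = 0.1603.
Σ = 1.586006. Dividing by the full population N = 10 gives P₁ = 0.1586.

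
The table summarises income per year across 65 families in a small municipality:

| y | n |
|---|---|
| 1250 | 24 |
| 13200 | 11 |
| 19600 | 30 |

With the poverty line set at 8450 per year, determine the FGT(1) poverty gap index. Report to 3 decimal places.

Incomes under z: 24×1250 (q = 24 of N = 65).
Relative gaps: (8450−1250)/8450 = 0.8521 (×24).
Σ = 20.449704. Dividing by the full population N = 65 gives P₁ = 0.315.

0.315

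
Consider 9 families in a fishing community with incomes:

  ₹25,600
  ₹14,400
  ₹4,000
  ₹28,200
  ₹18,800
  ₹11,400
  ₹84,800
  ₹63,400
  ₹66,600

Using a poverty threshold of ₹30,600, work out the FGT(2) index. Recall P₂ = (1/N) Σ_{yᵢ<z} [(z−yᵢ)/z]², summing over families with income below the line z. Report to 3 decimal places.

0.179

Below the line: ₹4,000, ₹11,400, ₹14,400, ₹18,800, ₹25,600, ₹28,200 (q = 6 of N = 9).
Shortfall ratios: (30600−4000)/30600 = 0.8693; (30600−11400)/30600 = 0.6275; (30600−14400)/30600 = 0.5294; (30600−18800)/30600 = 0.3856; (30600−25600)/30600 = 0.1634; (30600−28200)/30600 = 0.0784.
Squared: 0.7556; 0.3937; 0.2803; 0.1487; 0.0267; 0.0062.
Sum = 1.611175; P₂ = 1.611175 / 9 = 0.179.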